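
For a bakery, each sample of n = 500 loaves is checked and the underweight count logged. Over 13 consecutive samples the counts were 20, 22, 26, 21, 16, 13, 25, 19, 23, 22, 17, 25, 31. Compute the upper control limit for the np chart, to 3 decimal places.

35.158

p̄ = Σdᵢ / (k·n) = 280 / (13 × 500) = 0.04308
UCL = np̄ + 3·√(np̄(1−p̄)) = 21.5385 + 3 × √(21.5385×0.95692) = 21.5385 + 3 × 4.5399 = 35.1581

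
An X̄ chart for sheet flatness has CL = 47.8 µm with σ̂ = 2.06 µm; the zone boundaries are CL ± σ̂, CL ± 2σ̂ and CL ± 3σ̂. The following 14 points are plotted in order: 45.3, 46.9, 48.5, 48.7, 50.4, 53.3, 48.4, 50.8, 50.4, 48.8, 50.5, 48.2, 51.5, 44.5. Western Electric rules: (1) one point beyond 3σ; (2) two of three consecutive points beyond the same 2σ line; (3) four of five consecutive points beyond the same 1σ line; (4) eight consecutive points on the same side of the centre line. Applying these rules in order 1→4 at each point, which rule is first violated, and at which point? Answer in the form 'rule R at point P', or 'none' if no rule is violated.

Zone of each point (C = within 1σ̂, B = 1σ̂–2σ̂, A = 2σ̂–3σ̂, * = beyond 3σ̂; sign = side of CL): 1:-B, 2:-C, 3:+C, 4:+C, 5:+B, 6:+A, 7:+C, 8:+B, 9:+B, 10:+C, 11:+B, 12:+C, 13:+B, 14:-B
Rule 3 (four of five consecutive points beyond the same 1σ limit) is satisfied at point 9.

rule 3 at point 9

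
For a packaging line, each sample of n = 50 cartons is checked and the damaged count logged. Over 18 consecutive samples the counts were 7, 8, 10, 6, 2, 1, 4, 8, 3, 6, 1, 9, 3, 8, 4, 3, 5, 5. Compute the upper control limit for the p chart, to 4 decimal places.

p̄ = Σdᵢ / (k·n) = 93 / (18 × 50) = 0.10333
UCL = p̄ + 3·√(p̄(1−p̄)/n) = 0.10333 + 3 × √(0.10333×0.89667/50) = 0.10333 + 3 × 0.04305 = 0.23248

0.2325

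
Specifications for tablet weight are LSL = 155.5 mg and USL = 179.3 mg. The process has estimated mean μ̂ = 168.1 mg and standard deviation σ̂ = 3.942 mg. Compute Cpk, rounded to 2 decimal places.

Cpu = (USL − μ̂) / (3σ̂) = (179.3 − 168.1) / (3 × 3.942) = 0.9471; Cpl = (μ̂ − LSL) / (3σ̂) = (168.1 − 155.5) / (3 × 3.942) = 1.0654; Cpk = min(Cpu, Cpl) = 0.9471

0.95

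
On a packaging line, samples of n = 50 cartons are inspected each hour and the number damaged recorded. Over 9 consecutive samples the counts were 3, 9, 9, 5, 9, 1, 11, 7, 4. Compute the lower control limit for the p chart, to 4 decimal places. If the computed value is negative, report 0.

p̄ = Σdᵢ / (k·n) = 58 / (9 × 50) = 0.12889
LCL = p̄ − 3·√(p̄(1−p̄)/n) = 0.12889 − 3 × 0.04739 = -0.01327 → 0 (negative, so LCL = 0)

0.0000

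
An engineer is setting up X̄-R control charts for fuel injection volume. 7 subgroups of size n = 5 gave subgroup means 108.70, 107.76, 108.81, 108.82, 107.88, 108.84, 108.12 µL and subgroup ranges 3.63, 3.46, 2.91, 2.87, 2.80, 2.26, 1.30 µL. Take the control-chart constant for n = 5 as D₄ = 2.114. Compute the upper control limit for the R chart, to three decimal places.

5.807

R̄ = (3.63 + 3.46 + 2.91 + 2.87 + 2.80 + 2.26 + 1.30) / 7 = 19.2300 / 7 = 2.7471
UCL_R = D₄·R̄ = 2.114 × 2.7471 = 5.8075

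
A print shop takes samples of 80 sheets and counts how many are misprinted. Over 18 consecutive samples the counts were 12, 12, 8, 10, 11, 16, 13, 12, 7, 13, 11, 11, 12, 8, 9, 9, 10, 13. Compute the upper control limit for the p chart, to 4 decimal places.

p̄ = Σdᵢ / (k·n) = 197 / (18 × 80) = 0.13681
UCL = p̄ + 3·√(p̄(1−p̄)/n) = 0.13681 + 3 × √(0.13681×0.86319/80) = 0.13681 + 3 × 0.03842 = 0.25207

0.2521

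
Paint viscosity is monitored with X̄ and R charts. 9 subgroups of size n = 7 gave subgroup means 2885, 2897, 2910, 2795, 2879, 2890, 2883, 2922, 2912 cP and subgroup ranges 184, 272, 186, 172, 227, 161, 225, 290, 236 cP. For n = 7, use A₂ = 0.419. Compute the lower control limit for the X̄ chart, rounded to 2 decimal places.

2794.97

X̄̄ = (2885 + 2897 + 2910 + 2795 + 2879 + 2890 + 2883 + 2922 + 2912) / 9 = 25973.0000 / 9 = 2885.8889
R̄ = (184 + 272 + 186 + 172 + 227 + 161 + 225 + 290 + 236) / 9 = 1953.0000 / 9 = 217.0000
LCL = X̄̄ − A₂·R̄ = 2885.8889 − 0.419 × 217.0000 = 2794.9659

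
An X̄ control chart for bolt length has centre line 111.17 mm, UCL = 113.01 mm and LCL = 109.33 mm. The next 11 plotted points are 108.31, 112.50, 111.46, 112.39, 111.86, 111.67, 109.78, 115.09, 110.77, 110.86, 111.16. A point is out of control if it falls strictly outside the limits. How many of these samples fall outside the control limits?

Compare each point to [109.33, 113.01]: sample 1 = 108.31 < LCL; sample 8 = 115.09 > UCL.

2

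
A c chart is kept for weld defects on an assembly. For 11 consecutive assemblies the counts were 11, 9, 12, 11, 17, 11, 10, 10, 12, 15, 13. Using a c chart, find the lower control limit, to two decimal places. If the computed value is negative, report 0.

1.56

c̄ = (11 + 9 + 12 + 11 + 17 + 11 + 10 + 10 + 12 + 15 + 13) / 11 = 131 / 11 = 11.9091
LCL = c̄ − 3√c̄ = 11.9091 − 3 × 3.4510 = 1.5562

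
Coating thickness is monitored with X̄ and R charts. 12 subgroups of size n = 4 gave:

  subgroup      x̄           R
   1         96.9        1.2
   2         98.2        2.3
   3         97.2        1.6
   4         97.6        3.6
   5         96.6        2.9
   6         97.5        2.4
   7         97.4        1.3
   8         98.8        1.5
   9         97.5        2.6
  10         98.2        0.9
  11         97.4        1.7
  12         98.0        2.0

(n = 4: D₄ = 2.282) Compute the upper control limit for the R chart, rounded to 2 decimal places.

4.56

R̄ = (1.2 + 2.3 + 1.6 + 3.6 + 2.9 + 2.4 + 1.3 + 1.5 + 2.6 + 0.9 + 1.7 + 2.0) / 12 = 24.0000 / 12 = 2.0000
UCL_R = D₄·R̄ = 2.282 × 2.0000 = 4.5640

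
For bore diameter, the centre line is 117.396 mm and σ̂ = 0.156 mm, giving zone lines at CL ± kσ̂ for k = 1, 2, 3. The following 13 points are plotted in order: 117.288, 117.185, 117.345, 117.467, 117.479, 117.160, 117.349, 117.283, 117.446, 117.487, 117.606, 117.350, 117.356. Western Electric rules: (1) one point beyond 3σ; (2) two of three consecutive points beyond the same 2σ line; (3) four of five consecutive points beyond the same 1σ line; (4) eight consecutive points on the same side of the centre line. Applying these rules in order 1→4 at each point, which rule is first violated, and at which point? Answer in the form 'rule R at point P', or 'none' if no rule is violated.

none

Zone of each point (C = within 1σ̂, B = 1σ̂–2σ̂, A = 2σ̂–3σ̂, * = beyond 3σ̂; sign = side of CL): 1:-C, 2:-B, 3:-C, 4:+C, 5:+C, 6:-B, 7:-C, 8:-C, 9:+C, 10:+C, 11:+B, 12:-C, 13:-C
No rule fires across all 13 points.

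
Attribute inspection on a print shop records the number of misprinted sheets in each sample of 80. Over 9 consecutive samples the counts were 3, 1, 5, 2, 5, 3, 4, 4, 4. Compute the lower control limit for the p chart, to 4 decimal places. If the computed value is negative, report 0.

0.0000

p̄ = Σdᵢ / (k·n) = 31 / (9 × 80) = 0.04306
LCL = p̄ − 3·√(p̄(1−p̄)/n) = 0.04306 − 3 × 0.02269 = -0.02503 → 0 (negative, so LCL = 0)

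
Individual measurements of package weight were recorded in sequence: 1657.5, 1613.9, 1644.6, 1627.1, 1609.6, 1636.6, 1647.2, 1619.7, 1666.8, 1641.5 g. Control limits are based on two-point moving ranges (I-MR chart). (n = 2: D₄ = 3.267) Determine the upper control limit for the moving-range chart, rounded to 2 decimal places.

89.59

Moving ranges: 43.6, 30.7, 17.5, 17.5, 27.0, 10.6, 27.5, 47.1, 25.3; M̄R̄ = 246.8000 / 9 = 27.4222
UCL_MR = D₄·M̄R̄ = 3.267 × 27.4222 = 89.5884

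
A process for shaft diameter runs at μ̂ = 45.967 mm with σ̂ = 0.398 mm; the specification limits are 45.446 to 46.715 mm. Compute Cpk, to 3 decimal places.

Cpu = (USL − μ̂) / (3σ̂) = (46.715 − 45.967) / (3 × 0.398) = 0.6265; Cpl = (μ̂ − LSL) / (3σ̂) = (45.967 − 45.446) / (3 × 0.398) = 0.4363; Cpk = min(Cpu, Cpl) = 0.4363

0.436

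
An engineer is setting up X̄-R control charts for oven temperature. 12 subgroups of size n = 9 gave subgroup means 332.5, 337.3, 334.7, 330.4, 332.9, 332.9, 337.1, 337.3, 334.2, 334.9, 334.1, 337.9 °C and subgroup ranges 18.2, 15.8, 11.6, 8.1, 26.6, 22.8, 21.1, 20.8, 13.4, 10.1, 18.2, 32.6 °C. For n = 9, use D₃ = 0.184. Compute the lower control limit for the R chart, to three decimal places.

3.363

R̄ = (18.2 + 15.8 + 11.6 + 8.1 + 26.6 + 22.8 + 21.1 + 20.8 + 13.4 + 10.1 + 18.2 + 32.6) / 12 = 219.3000 / 12 = 18.2750
LCL_R = D₃·R̄ = 0.184 × 18.2750 = 3.3626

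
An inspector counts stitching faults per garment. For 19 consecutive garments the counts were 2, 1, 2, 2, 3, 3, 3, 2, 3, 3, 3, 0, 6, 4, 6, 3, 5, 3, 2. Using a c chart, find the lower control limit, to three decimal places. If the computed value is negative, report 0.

c̄ = (2 + 1 + 2 + 2 + 3 + 3 + 3 + 2 + 3 + 3 + 3 + 0 + 6 + 4 + 6 + 3 + 5 + 3 + 2) / 19 = 56 / 19 = 2.9474
LCL = c̄ − 3√c̄ = 2.9474 − 3 × 1.7168 = -2.2030 → 0 (cannot be negative)

0.000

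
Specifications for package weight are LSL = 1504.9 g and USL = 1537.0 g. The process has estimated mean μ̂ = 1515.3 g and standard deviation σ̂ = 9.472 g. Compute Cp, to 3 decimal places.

0.565

Cp = (USL − LSL) / (6σ̂) = (1537.0 − 1504.9) / (6 × 9.472) = 32.1000 / 56.8320 = 0.5648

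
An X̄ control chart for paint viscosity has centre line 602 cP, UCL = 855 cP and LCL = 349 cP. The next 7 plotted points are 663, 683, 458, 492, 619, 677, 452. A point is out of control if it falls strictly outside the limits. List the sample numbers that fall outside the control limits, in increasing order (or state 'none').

All 7 points lie within [349, 855].

none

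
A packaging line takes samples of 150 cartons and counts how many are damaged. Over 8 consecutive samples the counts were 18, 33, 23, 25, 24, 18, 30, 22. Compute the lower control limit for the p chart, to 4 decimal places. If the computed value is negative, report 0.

p̄ = Σdᵢ / (k·n) = 193 / (8 × 150) = 0.16083
LCL = p̄ − 3·√(p̄(1−p̄)/n) = 0.16083 − 3 × 0.03000 = 0.07084

0.0708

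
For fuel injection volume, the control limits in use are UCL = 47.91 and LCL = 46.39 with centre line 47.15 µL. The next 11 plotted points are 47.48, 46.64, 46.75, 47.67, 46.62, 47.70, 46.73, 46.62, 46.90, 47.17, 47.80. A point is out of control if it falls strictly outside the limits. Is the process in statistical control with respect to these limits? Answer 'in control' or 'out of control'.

All 11 points lie within [46.39, 47.91].

in control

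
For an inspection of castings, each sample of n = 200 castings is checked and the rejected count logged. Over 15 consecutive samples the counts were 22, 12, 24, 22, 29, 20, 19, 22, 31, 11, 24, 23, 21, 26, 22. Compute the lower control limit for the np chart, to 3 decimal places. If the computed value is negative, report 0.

8.627

p̄ = Σdᵢ / (k·n) = 328 / (15 × 200) = 0.10933
LCL = np̄ − 3·√(np̄(1−p̄)) = 21.8667 − 3 × 4.4132 = 8.6272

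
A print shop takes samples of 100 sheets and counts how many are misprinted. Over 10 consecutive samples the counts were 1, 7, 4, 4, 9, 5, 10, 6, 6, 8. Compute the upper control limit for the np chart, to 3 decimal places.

13.125

p̄ = Σdᵢ / (k·n) = 60 / (10 × 100) = 0.06000
UCL = np̄ + 3·√(np̄(1−p̄)) = 6.0000 + 3 × √(6.0000×0.94000) = 6.0000 + 3 × 2.3749 = 13.1246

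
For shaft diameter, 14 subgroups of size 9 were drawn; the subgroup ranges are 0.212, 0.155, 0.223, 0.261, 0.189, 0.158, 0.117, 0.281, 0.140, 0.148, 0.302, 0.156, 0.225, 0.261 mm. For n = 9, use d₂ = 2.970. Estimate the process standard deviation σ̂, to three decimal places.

0.068

R̄ = (0.212 + 0.155 + 0.223 + 0.261 + 0.189 + 0.158 + 0.117 + 0.281 + 0.140 + 0.148 + 0.302 + 0.156 + 0.225 + 0.261) / 14 = 0.2020
σ̂ = R̄ / d₂ = 0.2020 / 2.970 = 0.0680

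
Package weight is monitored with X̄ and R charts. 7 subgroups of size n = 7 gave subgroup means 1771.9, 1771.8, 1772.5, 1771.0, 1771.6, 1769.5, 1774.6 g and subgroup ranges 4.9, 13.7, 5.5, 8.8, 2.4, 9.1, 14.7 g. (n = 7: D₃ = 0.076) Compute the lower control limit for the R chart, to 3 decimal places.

R̄ = (4.9 + 13.7 + 5.5 + 8.8 + 2.4 + 9.1 + 14.7) / 7 = 59.1000 / 7 = 8.4429
LCL_R = D₃·R̄ = 0.076 × 8.4429 = 0.6417

0.642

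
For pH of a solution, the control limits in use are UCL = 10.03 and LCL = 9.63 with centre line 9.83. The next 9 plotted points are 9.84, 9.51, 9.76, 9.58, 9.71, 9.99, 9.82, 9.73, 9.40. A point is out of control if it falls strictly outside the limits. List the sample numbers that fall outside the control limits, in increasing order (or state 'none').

2, 4, 9

Compare each point to [9.63, 10.03]: sample 2 = 9.51 < LCL; sample 4 = 9.58 < LCL; sample 9 = 9.40 < LCL.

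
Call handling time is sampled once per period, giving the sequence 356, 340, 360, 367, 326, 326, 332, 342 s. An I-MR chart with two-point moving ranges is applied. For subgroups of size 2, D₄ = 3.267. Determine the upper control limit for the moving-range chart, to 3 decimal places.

46.671

Moving ranges: 16, 20, 7, 41, 0, 6, 10; M̄R̄ = 100.0000 / 7 = 14.2857
UCL_MR = D₄·M̄R̄ = 3.267 × 14.2857 = 46.6714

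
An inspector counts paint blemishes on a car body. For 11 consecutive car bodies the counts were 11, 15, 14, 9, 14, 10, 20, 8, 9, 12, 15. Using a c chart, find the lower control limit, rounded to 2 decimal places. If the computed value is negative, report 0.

1.87

c̄ = (11 + 15 + 14 + 9 + 14 + 10 + 20 + 8 + 9 + 12 + 15) / 11 = 137 / 11 = 12.4545
LCL = c̄ − 3√c̄ = 12.4545 − 3 × 3.5291 = 1.8672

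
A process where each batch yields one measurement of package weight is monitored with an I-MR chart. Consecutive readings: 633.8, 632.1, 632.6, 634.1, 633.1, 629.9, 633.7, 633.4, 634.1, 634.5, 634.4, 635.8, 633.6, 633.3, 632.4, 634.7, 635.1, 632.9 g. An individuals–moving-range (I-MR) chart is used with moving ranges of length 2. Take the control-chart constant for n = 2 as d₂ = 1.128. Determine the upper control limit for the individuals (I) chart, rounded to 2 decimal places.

637.11

X̄ = (633.8 + 632.1 + 632.6 + 634.1 + 633.1 + 629.9 + 633.7 + 633.4 + 634.1 + 634.5 + 634.4 + 635.8 + 633.6 + 633.3 + 632.4 + 634.7 + 635.1 + 632.9) / 18 = 633.5278
Moving ranges: 1.7, 0.5, 1.5, 1.0, 3.2, 3.8, 0.3, 0.7, 0.4, 0.1, 1.4, 2.2, 0.3, 0.9, 2.3, 0.4, 2.2; M̄R̄ = 22.9000 / 17 = 1.3471
UCL = X̄ + 3·M̄R̄/d₂ = 633.5278 + 3 × 1.3471 / 1.128 = 637.1104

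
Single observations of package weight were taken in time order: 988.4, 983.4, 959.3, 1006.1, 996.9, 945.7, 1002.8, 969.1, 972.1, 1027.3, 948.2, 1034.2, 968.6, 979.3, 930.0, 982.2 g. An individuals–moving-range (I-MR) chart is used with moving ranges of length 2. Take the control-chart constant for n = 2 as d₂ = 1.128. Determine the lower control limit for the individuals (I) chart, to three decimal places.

X̄ = (988.4 + 983.4 + 959.3 + 1006.1 + 996.9 + 945.7 + 1002.8 + 969.1 + 972.1 + 1027.3 + 948.2 + 1034.2 + 968.6 + 979.3 + 930.0 + 982.2) / 16 = 980.8500
Moving ranges: 5.0, 24.1, 46.8, 9.2, 51.2, 57.1, 33.7, 3.0, 55.2, 79.1, 86.0, 65.6, 10.7, 49.3, 52.2; M̄R̄ = 628.2000 / 15 = 41.8800
LCL = X̄ − 3·M̄R̄/d₂ = 980.8500 − 3 × 41.8800 / 1.128 = 869.4670

869.467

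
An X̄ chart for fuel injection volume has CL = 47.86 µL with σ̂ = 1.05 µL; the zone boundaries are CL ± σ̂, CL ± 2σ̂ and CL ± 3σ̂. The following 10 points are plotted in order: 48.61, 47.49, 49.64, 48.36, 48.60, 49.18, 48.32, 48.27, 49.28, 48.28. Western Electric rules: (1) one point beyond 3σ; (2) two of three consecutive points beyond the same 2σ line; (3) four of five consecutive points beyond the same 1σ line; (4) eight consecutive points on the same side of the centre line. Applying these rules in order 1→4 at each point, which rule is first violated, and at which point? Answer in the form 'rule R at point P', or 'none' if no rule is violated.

Zone of each point (C = within 1σ̂, B = 1σ̂–2σ̂, A = 2σ̂–3σ̂, * = beyond 3σ̂; sign = side of CL): 1:+C, 2:-C, 3:+B, 4:+C, 5:+C, 6:+B, 7:+C, 8:+C, 9:+B, 10:+C
Rule 4 (eight consecutive points on the same side of the centre line) is satisfied at point 10.

rule 4 at point 10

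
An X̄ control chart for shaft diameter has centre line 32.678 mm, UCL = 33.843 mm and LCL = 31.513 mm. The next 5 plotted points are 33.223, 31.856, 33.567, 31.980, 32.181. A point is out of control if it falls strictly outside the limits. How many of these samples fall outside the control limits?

All 5 points lie within [31.513, 33.843].

0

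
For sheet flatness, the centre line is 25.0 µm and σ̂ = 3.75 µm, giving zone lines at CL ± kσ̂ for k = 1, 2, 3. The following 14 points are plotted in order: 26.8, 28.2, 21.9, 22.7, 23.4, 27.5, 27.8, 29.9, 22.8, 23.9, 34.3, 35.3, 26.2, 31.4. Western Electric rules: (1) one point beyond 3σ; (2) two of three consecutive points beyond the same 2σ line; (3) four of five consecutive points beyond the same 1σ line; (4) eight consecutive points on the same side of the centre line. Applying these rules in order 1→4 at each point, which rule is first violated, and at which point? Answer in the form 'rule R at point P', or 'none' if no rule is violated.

Zone of each point (C = within 1σ̂, B = 1σ̂–2σ̂, A = 2σ̂–3σ̂, * = beyond 3σ̂; sign = side of CL): 1:+C, 2:+C, 3:-C, 4:-C, 5:-C, 6:+C, 7:+C, 8:+B, 9:-C, 10:-C, 11:+A, 12:+A, 13:+C, 14:+B
Rule 2 (two of three consecutive points beyond the same 2σ limit) is satisfied at point 12.

rule 2 at point 12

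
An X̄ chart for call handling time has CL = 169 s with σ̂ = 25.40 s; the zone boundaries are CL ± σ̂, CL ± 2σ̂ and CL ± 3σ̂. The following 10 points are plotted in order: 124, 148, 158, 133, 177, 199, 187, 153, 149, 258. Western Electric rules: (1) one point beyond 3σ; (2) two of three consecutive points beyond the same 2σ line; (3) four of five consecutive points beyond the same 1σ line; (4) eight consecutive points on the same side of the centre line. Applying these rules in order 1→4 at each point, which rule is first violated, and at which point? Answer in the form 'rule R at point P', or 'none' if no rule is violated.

rule 1 at point 10

Zone of each point (C = within 1σ̂, B = 1σ̂–2σ̂, A = 2σ̂–3σ̂, * = beyond 3σ̂; sign = side of CL): 1:-B, 2:-C, 3:-C, 4:-B, 5:+C, 6:+B, 7:+C, 8:-C, 9:-C, 10:+*
Rule 1 (one point beyond the 3σ limits) is satisfied at point 10.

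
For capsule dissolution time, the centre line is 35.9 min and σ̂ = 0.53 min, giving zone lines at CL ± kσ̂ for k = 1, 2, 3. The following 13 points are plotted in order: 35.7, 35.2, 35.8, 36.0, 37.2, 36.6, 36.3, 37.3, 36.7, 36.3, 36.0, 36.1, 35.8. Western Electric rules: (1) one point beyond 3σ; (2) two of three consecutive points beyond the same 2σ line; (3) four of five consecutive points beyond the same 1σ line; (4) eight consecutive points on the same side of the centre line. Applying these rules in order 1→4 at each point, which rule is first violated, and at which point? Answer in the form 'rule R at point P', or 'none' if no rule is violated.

Zone of each point (C = within 1σ̂, B = 1σ̂–2σ̂, A = 2σ̂–3σ̂, * = beyond 3σ̂; sign = side of CL): 1:-C, 2:-B, 3:-C, 4:+C, 5:+A, 6:+B, 7:+C, 8:+A, 9:+B, 10:+C, 11:+C, 12:+C, 13:-C
Rule 3 (four of five consecutive points beyond the same 1σ limit) is satisfied at point 9.

rule 3 at point 9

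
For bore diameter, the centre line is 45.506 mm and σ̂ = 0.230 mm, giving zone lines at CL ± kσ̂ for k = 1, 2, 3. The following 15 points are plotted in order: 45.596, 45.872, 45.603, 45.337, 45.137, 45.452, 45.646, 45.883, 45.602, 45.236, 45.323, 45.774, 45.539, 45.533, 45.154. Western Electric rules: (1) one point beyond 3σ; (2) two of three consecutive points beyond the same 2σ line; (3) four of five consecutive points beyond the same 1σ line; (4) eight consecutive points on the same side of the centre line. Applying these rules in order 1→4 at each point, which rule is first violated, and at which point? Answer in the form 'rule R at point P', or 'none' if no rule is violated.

Zone of each point (C = within 1σ̂, B = 1σ̂–2σ̂, A = 2σ̂–3σ̂, * = beyond 3σ̂; sign = side of CL): 1:+C, 2:+B, 3:+C, 4:-C, 5:-B, 6:-C, 7:+C, 8:+B, 9:+C, 10:-B, 11:-C, 12:+B, 13:+C, 14:+C, 15:-B
No rule fires across all 15 points.

none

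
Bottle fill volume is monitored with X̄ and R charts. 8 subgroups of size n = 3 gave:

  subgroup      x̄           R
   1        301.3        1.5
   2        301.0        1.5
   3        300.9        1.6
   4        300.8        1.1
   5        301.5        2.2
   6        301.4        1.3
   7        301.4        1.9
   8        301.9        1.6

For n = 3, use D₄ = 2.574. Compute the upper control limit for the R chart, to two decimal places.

4.09

R̄ = (1.5 + 1.5 + 1.6 + 1.1 + 2.2 + 1.3 + 1.9 + 1.6) / 8 = 12.7000 / 8 = 1.5875
UCL_R = D₄·R̄ = 2.574 × 1.5875 = 4.0862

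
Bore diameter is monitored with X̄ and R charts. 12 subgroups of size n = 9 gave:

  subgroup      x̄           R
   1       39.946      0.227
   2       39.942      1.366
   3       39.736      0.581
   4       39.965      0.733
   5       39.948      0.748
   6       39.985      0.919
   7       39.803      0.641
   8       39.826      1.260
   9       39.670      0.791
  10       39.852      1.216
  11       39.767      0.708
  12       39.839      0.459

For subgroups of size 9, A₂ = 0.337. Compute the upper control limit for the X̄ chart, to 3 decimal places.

X̄̄ = (39.946 + 39.942 + 39.736 + 39.965 + 39.948 + 39.985 + 39.803 + 39.826 + 39.670 + 39.852 + 39.767 + 39.839) / 12 = 478.2790 / 12 = 39.8566
R̄ = (0.227 + 1.366 + 0.581 + 0.733 + 0.748 + 0.919 + 0.641 + 1.260 + 0.791 + 1.216 + 0.708 + 0.459) / 12 = 9.6490 / 12 = 0.8041
UCL = X̄̄ + A₂·R̄ = 39.8566 + 0.337 × 0.8041 = 40.1276

40.128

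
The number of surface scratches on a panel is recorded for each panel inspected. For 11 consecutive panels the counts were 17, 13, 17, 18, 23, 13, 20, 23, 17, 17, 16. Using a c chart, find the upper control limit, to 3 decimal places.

c̄ = (17 + 13 + 17 + 18 + 23 + 13 + 20 + 23 + 17 + 17 + 16) / 11 = 194 / 11 = 17.6364
UCL = c̄ + 3√c̄ = 17.6364 + 3 × √17.6364 = 17.6364 + 3 × 4.1996 = 30.2351

30.235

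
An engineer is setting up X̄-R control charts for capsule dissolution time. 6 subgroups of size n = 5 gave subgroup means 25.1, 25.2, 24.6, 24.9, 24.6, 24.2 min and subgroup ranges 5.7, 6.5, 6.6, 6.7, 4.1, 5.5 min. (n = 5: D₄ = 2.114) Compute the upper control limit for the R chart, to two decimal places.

12.37

R̄ = (5.7 + 6.5 + 6.6 + 6.7 + 4.1 + 5.5) / 6 = 35.1000 / 6 = 5.8500
UCL_R = D₄·R̄ = 2.114 × 5.8500 = 12.3669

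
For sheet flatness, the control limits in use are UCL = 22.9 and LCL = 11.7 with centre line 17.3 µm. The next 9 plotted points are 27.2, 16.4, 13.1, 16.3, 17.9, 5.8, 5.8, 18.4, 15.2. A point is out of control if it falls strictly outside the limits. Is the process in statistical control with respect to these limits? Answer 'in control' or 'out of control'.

Compare each point to [11.7, 22.9]: sample 1 = 27.2 > UCL; sample 6 = 5.8 < LCL; sample 7 = 5.8 < LCL.

out of control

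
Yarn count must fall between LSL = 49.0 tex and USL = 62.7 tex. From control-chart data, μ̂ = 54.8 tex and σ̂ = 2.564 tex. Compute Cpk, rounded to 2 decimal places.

Cpu = (USL − μ̂) / (3σ̂) = (62.7 − 54.8) / (3 × 2.564) = 1.0270; Cpl = (μ̂ − LSL) / (3σ̂) = (54.8 − 49.0) / (3 × 2.564) = 0.7540; Cpk = min(Cpu, Cpl) = 0.7540

0.75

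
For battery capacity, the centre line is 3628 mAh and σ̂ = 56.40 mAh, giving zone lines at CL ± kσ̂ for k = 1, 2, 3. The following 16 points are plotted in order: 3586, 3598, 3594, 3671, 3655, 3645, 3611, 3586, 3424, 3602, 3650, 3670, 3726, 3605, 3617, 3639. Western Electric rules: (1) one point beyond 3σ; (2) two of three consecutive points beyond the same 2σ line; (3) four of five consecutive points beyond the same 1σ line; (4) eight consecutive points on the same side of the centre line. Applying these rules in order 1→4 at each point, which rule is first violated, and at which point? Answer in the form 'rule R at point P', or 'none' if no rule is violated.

rule 1 at point 9

Zone of each point (C = within 1σ̂, B = 1σ̂–2σ̂, A = 2σ̂–3σ̂, * = beyond 3σ̂; sign = side of CL): 1:-C, 2:-C, 3:-C, 4:+C, 5:+C, 6:+C, 7:-C, 8:-C, 9:-*, 10:-C, 11:+C, 12:+C, 13:+B, 14:-C, 15:-C, 16:+C
Rule 1 (one point beyond the 3σ limits) is satisfied at point 9.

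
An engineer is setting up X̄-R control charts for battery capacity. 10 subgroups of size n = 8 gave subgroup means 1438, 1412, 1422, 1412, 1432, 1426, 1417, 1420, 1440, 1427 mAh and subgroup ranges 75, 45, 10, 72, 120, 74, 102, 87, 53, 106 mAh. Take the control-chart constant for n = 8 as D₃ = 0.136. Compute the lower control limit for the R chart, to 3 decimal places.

R̄ = (75 + 45 + 10 + 72 + 120 + 74 + 102 + 87 + 53 + 106) / 10 = 744.0000 / 10 = 74.4000
LCL_R = D₃·R̄ = 0.136 × 74.4000 = 10.1184

10.118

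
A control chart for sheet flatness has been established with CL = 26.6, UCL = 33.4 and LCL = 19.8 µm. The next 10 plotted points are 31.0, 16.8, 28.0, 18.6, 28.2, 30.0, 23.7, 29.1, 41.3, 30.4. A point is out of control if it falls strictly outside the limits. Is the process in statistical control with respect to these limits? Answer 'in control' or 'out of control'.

Compare each point to [19.8, 33.4]: sample 2 = 16.8 < LCL; sample 4 = 18.6 < LCL; sample 9 = 41.3 > UCL.

out of control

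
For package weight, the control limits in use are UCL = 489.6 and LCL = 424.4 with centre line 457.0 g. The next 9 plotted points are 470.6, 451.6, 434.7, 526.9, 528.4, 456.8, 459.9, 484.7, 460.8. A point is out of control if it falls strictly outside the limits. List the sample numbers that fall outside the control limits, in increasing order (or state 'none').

4, 5

Compare each point to [424.4, 489.6]: sample 4 = 526.9 > UCL; sample 5 = 528.4 > UCL.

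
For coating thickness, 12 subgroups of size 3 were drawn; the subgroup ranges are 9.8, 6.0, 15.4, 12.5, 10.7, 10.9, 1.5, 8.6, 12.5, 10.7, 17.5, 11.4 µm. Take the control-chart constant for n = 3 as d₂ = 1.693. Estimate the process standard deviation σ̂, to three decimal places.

R̄ = (9.8 + 6.0 + 15.4 + 12.5 + 10.7 + 10.9 + 1.5 + 8.6 + 12.5 + 10.7 + 17.5 + 11.4) / 12 = 10.6250
σ̂ = R̄ / d₂ = 10.6250 / 1.693 = 6.2758

6.276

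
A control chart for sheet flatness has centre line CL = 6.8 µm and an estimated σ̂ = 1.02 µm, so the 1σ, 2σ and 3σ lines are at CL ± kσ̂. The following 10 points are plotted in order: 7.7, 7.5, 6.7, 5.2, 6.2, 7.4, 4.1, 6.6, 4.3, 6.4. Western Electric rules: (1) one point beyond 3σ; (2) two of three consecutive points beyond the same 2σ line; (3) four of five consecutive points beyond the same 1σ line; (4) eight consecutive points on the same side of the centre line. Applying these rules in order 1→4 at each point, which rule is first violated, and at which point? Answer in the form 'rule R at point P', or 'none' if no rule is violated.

Zone of each point (C = within 1σ̂, B = 1σ̂–2σ̂, A = 2σ̂–3σ̂, * = beyond 3σ̂; sign = side of CL): 1:+C, 2:+C, 3:-C, 4:-B, 5:-C, 6:+C, 7:-A, 8:-C, 9:-A, 10:-C
Rule 2 (two of three consecutive points beyond the same 2σ limit) is satisfied at point 9.

rule 2 at point 9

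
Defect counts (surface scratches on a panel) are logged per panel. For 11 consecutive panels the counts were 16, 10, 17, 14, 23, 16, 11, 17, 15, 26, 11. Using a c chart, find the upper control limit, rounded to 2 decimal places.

c̄ = (16 + 10 + 17 + 14 + 23 + 16 + 11 + 17 + 15 + 26 + 11) / 11 = 176 / 11 = 16.0000
UCL = c̄ + 3√c̄ = 16.0000 + 3 × √16.0000 = 16.0000 + 3 × 4.0000 = 28.0000

28.00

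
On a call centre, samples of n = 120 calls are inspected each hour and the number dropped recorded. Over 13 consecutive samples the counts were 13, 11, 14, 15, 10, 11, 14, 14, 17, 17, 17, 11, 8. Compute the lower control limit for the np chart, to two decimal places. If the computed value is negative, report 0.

2.94

p̄ = Σdᵢ / (k·n) = 172 / (13 × 120) = 0.11026
LCL = np̄ − 3·√(np̄(1−p̄)) = 13.2308 − 3 × 3.4310 = 2.9377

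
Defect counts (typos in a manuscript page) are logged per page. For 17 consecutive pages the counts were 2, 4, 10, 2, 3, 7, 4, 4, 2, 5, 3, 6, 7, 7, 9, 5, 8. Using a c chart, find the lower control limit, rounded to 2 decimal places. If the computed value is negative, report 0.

c̄ = (2 + 4 + 10 + 2 + 3 + 7 + 4 + 4 + 2 + 5 + 3 + 6 + 7 + 7 + 9 + 5 + 8) / 17 = 88 / 17 = 5.1765
LCL = c̄ − 3√c̄ = 5.1765 − 3 × 2.2752 = -1.6491 → 0 (cannot be negative)

0.00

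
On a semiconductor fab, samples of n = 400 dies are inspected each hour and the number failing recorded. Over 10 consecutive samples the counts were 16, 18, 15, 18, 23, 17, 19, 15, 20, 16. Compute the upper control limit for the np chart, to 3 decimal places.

p̄ = Σdᵢ / (k·n) = 177 / (10 × 400) = 0.04425
UCL = np̄ + 3·√(np̄(1−p̄)) = 17.7000 + 3 × √(17.7000×0.95575) = 17.7000 + 3 × 4.1130 = 30.0390

30.039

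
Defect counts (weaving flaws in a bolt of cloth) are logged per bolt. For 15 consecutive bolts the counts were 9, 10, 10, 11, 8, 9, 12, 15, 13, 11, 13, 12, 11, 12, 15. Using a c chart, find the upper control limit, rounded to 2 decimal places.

21.53

c̄ = (9 + 10 + 10 + 11 + 8 + 9 + 12 + 15 + 13 + 11 + 13 + 12 + 11 + 12 + 15) / 15 = 171 / 15 = 11.4000
UCL = c̄ + 3√c̄ = 11.4000 + 3 × √11.4000 = 11.4000 + 3 × 3.3764 = 21.5292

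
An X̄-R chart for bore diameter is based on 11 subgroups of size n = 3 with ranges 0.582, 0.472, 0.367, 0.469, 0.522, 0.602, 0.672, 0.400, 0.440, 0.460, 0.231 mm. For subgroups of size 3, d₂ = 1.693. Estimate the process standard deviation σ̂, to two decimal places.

0.28

R̄ = (0.582 + 0.472 + 0.367 + 0.469 + 0.522 + 0.602 + 0.672 + 0.400 + 0.440 + 0.460 + 0.231) / 11 = 0.4743
σ̂ = R̄ / d₂ = 0.4743 / 1.693 = 0.2801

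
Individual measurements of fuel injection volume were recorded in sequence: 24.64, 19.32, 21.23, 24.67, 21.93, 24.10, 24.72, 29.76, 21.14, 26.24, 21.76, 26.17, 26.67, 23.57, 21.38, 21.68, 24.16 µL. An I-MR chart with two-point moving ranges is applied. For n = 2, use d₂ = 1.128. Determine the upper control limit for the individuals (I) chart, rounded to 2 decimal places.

X̄ = (24.64 + 19.32 + 21.23 + 24.67 + 21.93 + 24.10 + 24.72 + 29.76 + 21.14 + 26.24 + 21.76 + 26.17 + 26.67 + 23.57 + 21.38 + 21.68 + 24.16) / 17 = 23.7141
Moving ranges: 5.32, 1.91, 3.44, 2.74, 2.17, 0.62, 5.04, 8.62, 5.10, 4.48, 4.41, 0.50, 3.10, 2.19, 0.30, 2.48; M̄R̄ = 52.4200 / 16 = 3.2763
UCL = X̄ + 3·M̄R̄/d₂ = 23.7141 + 3 × 3.2763 / 1.128 = 32.4275

32.43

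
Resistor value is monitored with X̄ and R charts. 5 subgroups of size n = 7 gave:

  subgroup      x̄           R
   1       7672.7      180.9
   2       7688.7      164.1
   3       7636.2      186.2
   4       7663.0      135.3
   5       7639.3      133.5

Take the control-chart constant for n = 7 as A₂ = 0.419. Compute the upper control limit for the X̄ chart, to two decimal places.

X̄̄ = (7672.7 + 7688.7 + 7636.2 + 7663.0 + 7639.3) / 5 = 38299.9000 / 5 = 7659.9800
R̄ = (180.9 + 164.1 + 186.2 + 135.3 + 133.5) / 5 = 800.0000 / 5 = 160.0000
UCL = X̄̄ + A₂·R̄ = 7659.9800 + 0.419 × 160.0000 = 7727.0200

7727.02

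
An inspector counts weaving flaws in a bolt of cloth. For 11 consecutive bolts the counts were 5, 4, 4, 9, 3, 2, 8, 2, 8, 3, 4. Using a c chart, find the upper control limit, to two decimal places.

c̄ = (5 + 4 + 4 + 9 + 3 + 2 + 8 + 2 + 8 + 3 + 4) / 11 = 52 / 11 = 4.7273
UCL = c̄ + 3√c̄ = 4.7273 + 3 × √4.7273 = 4.7273 + 3 × 2.1742 = 11.2500

11.25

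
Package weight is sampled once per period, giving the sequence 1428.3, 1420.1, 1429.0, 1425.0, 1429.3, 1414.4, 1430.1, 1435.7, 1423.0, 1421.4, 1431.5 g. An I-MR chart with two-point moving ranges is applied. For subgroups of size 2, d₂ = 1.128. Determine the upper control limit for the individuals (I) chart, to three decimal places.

1449.036

X̄ = (1428.3 + 1420.1 + 1429.0 + 1425.0 + 1429.3 + 1414.4 + 1430.1 + 1435.7 + 1423.0 + 1421.4 + 1431.5) / 11 = 1426.1636
Moving ranges: 8.2, 8.9, 4.0, 4.3, 14.9, 15.7, 5.6, 12.7, 1.6, 10.1; M̄R̄ = 86.0000 / 10 = 8.6000
UCL = X̄ + 3·M̄R̄/d₂ = 1426.1636 + 3 × 8.6000 / 1.128 = 1449.0360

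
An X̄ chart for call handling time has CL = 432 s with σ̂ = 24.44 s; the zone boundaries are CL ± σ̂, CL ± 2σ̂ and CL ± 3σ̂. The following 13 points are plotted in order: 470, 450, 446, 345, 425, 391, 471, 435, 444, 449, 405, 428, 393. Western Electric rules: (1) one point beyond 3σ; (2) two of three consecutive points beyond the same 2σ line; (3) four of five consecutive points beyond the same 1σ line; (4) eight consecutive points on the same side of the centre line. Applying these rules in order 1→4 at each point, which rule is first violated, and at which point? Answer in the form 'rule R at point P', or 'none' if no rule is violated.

Zone of each point (C = within 1σ̂, B = 1σ̂–2σ̂, A = 2σ̂–3σ̂, * = beyond 3σ̂; sign = side of CL): 1:+B, 2:+C, 3:+C, 4:-*, 5:-C, 6:-B, 7:+B, 8:+C, 9:+C, 10:+C, 11:-B, 12:-C, 13:-B
Rule 1 (one point beyond the 3σ limits) is satisfied at point 4.

rule 1 at point 4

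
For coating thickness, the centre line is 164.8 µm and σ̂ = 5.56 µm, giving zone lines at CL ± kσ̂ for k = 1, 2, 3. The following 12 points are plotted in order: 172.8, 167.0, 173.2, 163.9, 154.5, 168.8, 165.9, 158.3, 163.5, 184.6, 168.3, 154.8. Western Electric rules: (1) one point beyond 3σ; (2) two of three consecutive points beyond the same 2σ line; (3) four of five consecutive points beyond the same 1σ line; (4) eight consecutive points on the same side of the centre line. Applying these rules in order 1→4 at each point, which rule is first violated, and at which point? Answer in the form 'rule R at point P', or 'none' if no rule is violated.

rule 1 at point 10

Zone of each point (C = within 1σ̂, B = 1σ̂–2σ̂, A = 2σ̂–3σ̂, * = beyond 3σ̂; sign = side of CL): 1:+B, 2:+C, 3:+B, 4:-C, 5:-B, 6:+C, 7:+C, 8:-B, 9:-C, 10:+*, 11:+C, 12:-B
Rule 1 (one point beyond the 3σ limits) is satisfied at point 10.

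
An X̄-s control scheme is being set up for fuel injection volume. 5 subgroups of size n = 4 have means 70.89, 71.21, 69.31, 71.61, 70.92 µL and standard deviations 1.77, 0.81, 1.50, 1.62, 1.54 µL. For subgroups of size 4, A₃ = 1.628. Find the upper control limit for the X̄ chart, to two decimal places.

73.15

X̄̄ = (70.89 + 71.21 + 69.31 + 71.61 + 70.92) / 5 = 70.7880
s̄ = (1.77 + 0.81 + 1.50 + 1.62 + 1.54) / 5 = 1.4480
UCL = X̄̄ + A₃·s̄ = 70.7880 + 1.628 × 1.4480 = 73.1453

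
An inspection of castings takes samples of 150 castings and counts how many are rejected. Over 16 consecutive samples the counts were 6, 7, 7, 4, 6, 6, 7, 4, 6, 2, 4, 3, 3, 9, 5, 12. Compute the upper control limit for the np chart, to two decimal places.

p̄ = Σdᵢ / (k·n) = 91 / (16 × 150) = 0.03792
UCL = np̄ + 3·√(np̄(1−p̄)) = 5.6875 + 3 × √(5.6875×0.96208) = 5.6875 + 3 × 2.3392 = 12.7051

12.71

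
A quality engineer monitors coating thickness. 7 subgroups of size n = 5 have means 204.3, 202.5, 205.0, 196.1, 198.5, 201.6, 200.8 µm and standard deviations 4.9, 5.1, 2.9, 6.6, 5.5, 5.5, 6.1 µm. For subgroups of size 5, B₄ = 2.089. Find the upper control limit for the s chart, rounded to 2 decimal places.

10.92

s̄ = (4.9 + 5.1 + 2.9 + 6.6 + 5.5 + 5.5 + 6.1) / 7 = 5.2286
UCL_s = B₄·s̄ = 2.089 × 5.2286 = 10.9225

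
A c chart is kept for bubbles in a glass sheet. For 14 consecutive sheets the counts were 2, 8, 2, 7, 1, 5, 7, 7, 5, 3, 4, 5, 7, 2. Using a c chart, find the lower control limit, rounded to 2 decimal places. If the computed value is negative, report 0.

0.00

c̄ = (2 + 8 + 2 + 7 + 1 + 5 + 7 + 7 + 5 + 3 + 4 + 5 + 7 + 2) / 14 = 65 / 14 = 4.6429
LCL = c̄ − 3√c̄ = 4.6429 − 3 × 2.1547 = -1.8213 → 0 (cannot be negative)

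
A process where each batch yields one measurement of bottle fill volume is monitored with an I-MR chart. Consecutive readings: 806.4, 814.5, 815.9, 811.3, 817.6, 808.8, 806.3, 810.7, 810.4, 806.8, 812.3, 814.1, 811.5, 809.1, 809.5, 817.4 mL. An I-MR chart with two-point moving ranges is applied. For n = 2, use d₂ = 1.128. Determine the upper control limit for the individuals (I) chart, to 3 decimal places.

X̄ = (806.4 + 814.5 + 815.9 + 811.3 + 817.6 + 808.8 + 806.3 + 810.7 + 810.4 + 806.8 + 812.3 + 814.1 + 811.5 + 809.1 + 809.5 + 817.4) / 16 = 811.4125
Moving ranges: 8.1, 1.4, 4.6, 6.3, 8.8, 2.5, 4.4, 0.3, 3.6, 5.5, 1.8, 2.6, 2.4, 0.4, 7.9; M̄R̄ = 60.6000 / 15 = 4.0400
UCL = X̄ + 3·M̄R̄/d₂ = 811.4125 + 3 × 4.0400 / 1.128 = 822.1572

822.157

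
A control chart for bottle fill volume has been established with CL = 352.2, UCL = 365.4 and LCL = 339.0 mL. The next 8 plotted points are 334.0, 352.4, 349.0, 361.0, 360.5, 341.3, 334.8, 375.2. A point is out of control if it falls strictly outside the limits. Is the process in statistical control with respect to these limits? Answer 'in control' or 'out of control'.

out of control

Compare each point to [339.0, 365.4]: sample 1 = 334.0 < LCL; sample 7 = 334.8 < LCL; sample 8 = 375.2 > UCL.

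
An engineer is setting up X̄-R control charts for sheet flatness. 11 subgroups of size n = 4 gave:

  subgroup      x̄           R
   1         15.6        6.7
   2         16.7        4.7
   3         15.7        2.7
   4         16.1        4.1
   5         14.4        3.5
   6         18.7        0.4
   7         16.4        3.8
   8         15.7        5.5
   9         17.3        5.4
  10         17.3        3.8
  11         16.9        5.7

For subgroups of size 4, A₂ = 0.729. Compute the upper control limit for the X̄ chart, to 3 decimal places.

19.505

X̄̄ = (15.6 + 16.7 + 15.7 + 16.1 + 14.4 + 18.7 + 16.4 + 15.7 + 17.3 + 17.3 + 16.9) / 11 = 180.8000 / 11 = 16.4364
R̄ = (6.7 + 4.7 + 2.7 + 4.1 + 3.5 + 0.4 + 3.8 + 5.5 + 5.4 + 3.8 + 5.7) / 11 = 46.3000 / 11 = 4.2091
UCL = X̄̄ + A₂·R̄ = 16.4364 + 0.729 × 4.2091 = 19.5048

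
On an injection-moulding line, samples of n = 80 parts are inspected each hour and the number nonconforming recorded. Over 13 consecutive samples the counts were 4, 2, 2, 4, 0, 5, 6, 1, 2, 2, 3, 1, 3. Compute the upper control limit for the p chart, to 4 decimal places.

0.0941

p̄ = Σdᵢ / (k·n) = 35 / (13 × 80) = 0.03365
UCL = p̄ + 3·√(p̄(1−p̄)/n) = 0.03365 + 3 × √(0.03365×0.96635/80) = 0.03365 + 3 × 0.02016 = 0.09414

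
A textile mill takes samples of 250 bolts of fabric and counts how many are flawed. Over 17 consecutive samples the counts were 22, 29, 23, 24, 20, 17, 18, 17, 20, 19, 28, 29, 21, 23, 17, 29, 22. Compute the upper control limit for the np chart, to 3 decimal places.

35.738

p̄ = Σdᵢ / (k·n) = 378 / (17 × 250) = 0.08894
UCL = np̄ + 3·√(np̄(1−p̄)) = 22.2353 + 3 × √(22.2353×0.91106) = 22.2353 + 3 × 4.5009 = 35.7378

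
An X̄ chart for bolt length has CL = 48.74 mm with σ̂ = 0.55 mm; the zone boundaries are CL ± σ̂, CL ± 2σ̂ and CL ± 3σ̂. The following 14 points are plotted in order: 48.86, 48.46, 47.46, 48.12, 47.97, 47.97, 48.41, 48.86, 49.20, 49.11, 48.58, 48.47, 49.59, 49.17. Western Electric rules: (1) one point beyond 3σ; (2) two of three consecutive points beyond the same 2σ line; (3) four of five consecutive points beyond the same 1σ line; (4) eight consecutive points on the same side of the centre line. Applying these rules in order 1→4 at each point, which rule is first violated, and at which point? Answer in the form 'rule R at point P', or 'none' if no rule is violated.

Zone of each point (C = within 1σ̂, B = 1σ̂–2σ̂, A = 2σ̂–3σ̂, * = beyond 3σ̂; sign = side of CL): 1:+C, 2:-C, 3:-A, 4:-B, 5:-B, 6:-B, 7:-C, 8:+C, 9:+C, 10:+C, 11:-C, 12:-C, 13:+B, 14:+C
Rule 3 (four of five consecutive points beyond the same 1σ limit) is satisfied at point 6.

rule 3 at point 6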